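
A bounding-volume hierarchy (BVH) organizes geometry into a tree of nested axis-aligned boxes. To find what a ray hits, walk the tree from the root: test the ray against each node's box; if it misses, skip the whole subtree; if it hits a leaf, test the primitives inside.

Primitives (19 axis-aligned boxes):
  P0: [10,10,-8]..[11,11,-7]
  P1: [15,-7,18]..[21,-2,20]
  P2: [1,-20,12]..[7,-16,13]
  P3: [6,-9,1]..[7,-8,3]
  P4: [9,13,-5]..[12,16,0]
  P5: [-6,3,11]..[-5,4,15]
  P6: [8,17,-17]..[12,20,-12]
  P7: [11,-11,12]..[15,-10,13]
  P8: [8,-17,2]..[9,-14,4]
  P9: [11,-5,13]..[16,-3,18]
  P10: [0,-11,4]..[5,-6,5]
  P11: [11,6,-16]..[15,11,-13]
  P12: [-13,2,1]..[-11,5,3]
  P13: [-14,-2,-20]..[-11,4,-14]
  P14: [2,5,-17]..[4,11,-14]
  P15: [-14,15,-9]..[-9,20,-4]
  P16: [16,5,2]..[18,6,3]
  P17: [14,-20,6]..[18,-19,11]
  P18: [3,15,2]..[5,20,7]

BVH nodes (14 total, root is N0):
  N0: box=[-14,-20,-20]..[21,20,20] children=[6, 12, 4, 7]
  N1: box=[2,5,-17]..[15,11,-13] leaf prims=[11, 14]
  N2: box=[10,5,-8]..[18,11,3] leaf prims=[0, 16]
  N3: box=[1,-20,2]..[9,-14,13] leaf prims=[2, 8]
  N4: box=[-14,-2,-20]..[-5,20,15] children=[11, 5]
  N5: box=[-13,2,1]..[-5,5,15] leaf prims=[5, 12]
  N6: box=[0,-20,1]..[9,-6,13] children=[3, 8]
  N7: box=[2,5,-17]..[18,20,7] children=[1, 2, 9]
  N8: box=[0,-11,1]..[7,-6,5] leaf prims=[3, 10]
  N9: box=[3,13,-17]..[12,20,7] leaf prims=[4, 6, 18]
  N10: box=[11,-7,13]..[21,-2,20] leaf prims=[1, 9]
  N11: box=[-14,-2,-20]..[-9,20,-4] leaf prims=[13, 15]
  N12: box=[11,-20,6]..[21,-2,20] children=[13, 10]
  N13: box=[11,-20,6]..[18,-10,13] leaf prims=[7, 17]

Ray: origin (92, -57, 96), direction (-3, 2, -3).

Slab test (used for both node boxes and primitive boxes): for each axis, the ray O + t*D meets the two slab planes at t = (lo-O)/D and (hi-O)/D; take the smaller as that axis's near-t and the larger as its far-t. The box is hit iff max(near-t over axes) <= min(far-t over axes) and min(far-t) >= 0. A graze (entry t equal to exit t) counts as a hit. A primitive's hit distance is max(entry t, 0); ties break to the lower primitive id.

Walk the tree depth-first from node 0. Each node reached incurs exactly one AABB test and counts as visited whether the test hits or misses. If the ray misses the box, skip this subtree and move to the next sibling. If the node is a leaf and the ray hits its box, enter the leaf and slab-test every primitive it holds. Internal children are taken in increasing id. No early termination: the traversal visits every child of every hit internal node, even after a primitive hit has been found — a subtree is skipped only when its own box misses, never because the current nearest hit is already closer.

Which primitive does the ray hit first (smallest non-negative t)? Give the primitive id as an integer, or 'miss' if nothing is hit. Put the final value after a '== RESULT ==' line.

Trace the traversal:
N0 x:[71/3,106/3] y:[37/2,77/2] z:[76/3,116/3] -> hit [76/3,106/3], descend [4, 6, 7, 12]
  N4 x:[97/3,106/3] y:[55/2,77/2] z:[27,116/3] -> hit [97/3,106/3], descend [5, 11]
    N5 x:[97/3,35] y:[59/2,31] z:[27,95/3] -> miss, prune
    N11 x:[101/3,106/3] y:[55/2,77/2] z:[100/3,116/3] -> hit [101/3,106/3] leaf, test {P13(miss), P15(miss)}
  N6 x:[83/3,92/3] y:[37/2,51/2] z:[83/3,95/3] -> miss, prune
  N7 x:[74/3,30] y:[31,77/2] z:[89/3,113/3] -> miss, prune
  N12 x:[71/3,27] y:[37/2,55/2] z:[76/3,30] -> hit [76/3,27], descend [10, 13]
    N10 x:[71/3,27] y:[25,55/2] z:[76/3,83/3] -> hit [76/3,27] leaf, test {P1@t=76/3, P9@t=26}
    N13 x:[74/3,27] y:[37/2,47/2] z:[83/3,30] -> miss, prune

Visited [0, 4, 5, 11, 6, 7, 12, 10, 13]. Tests: 9 box, 2 leaf. Nearest: P1.

== RESULT ==
1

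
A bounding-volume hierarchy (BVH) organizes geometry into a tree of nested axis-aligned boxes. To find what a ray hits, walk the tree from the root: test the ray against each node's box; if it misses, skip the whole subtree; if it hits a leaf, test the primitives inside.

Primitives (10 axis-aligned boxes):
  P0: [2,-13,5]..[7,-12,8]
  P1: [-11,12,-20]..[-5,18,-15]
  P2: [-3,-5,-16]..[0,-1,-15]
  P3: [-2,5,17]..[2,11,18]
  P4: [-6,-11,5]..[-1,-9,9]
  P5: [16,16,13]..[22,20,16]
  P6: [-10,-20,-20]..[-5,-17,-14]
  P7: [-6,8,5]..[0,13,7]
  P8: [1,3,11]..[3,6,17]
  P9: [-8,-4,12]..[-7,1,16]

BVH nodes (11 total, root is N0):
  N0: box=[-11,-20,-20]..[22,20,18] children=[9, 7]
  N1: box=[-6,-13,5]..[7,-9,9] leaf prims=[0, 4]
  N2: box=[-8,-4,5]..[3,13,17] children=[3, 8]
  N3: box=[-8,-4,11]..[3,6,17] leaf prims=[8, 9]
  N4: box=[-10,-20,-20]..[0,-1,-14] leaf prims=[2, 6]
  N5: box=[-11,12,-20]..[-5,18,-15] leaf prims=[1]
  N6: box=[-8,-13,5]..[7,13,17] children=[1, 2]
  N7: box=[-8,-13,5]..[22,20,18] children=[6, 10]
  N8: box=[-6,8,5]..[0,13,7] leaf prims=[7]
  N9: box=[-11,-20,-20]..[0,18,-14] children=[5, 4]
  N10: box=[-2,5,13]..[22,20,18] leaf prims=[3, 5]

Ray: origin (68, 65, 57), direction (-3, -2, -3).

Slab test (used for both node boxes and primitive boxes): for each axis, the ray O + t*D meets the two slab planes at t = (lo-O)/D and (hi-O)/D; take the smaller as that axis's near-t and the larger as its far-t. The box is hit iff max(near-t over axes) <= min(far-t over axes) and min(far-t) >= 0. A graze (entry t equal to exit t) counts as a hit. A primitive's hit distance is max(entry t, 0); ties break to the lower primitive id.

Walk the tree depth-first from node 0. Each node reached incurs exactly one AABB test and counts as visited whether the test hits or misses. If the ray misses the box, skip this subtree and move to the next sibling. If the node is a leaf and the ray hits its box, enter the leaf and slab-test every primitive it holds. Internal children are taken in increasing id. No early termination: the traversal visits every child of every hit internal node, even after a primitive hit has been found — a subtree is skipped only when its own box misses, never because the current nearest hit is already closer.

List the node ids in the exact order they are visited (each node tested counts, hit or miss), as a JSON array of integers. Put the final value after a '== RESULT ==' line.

Trace the traversal:
N0 x:[46/3,79/3] y:[45/2,85/2] z:[13,77/3] -> hit [45/2,77/3], descend [7, 9]
  N7 x:[46/3,76/3] y:[45/2,39] z:[13,52/3] -> miss, prune
  N9 x:[68/3,79/3] y:[47/2,85/2] z:[71/3,77/3] -> hit [71/3,77/3], descend [4, 5]
    N4 x:[68/3,26] y:[33,85/2] z:[71/3,77/3] -> miss, prune
    N5 x:[73/3,79/3] y:[47/2,53/2] z:[24,77/3] -> hit [73/3,77/3] leaf, test {P1@t=73/3}

5 AABB tests over nodes [0, 7, 9, 4, 5]; 1 leaf entered; closest P1.

== RESULT ==
[0, 7, 9, 4, 5]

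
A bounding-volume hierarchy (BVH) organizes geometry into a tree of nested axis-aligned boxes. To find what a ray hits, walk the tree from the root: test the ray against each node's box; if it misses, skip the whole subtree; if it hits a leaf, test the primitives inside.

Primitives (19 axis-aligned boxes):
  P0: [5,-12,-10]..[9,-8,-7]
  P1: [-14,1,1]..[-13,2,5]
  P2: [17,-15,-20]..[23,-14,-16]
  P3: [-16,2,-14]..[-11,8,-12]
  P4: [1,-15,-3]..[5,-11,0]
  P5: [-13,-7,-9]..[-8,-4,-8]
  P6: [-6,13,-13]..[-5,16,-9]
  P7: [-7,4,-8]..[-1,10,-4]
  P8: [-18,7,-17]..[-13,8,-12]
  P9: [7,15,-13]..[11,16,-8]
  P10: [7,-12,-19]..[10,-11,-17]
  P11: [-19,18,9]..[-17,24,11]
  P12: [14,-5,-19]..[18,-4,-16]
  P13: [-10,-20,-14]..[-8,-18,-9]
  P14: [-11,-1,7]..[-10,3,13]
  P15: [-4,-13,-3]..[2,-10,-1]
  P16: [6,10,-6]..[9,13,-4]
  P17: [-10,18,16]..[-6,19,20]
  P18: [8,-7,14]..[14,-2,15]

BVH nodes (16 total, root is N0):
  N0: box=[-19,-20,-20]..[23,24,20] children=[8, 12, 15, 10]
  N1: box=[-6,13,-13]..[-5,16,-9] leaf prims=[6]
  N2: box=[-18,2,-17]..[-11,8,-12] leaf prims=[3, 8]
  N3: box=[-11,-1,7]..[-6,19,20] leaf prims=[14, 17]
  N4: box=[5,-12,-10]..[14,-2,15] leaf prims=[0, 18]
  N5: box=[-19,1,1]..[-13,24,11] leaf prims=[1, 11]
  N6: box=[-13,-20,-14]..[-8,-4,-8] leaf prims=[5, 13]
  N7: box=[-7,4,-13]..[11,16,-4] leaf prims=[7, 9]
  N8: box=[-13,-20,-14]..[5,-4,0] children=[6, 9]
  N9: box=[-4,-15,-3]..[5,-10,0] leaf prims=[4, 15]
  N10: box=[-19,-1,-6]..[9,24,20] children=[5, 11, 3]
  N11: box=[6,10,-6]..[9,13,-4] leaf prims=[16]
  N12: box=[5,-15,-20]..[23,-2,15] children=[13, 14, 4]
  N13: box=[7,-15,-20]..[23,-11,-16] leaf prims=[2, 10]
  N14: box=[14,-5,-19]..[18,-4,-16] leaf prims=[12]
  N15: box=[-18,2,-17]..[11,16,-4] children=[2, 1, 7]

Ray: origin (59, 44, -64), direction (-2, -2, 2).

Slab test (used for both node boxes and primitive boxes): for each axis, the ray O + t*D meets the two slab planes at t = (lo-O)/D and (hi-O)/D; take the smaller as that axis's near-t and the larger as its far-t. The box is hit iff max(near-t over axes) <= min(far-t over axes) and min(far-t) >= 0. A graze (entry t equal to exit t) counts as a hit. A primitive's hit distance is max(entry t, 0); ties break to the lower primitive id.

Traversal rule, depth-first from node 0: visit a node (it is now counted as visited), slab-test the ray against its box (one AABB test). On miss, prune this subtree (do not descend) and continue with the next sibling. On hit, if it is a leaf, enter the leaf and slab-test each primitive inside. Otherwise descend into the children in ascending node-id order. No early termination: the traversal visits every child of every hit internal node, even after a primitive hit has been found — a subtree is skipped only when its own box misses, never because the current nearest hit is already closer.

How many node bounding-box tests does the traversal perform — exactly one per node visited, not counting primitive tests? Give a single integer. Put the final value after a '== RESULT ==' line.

Walk:
N0 x:[18,39] y:[10,32] z:[22,42] -> hit [22,32], descend [8, 10, 12, 15]
  N8 x:[27,36] y:[24,32] z:[25,32] -> hit [27,32], descend [6, 9]
    N6 x:[67/2,36] y:[24,32] z:[25,28] -> miss, prune
    N9 x:[27,63/2] y:[27,59/2] z:[61/2,32] -> miss, prune
  N10 x:[25,39] y:[10,45/2] z:[29,42] -> miss, prune
  N12 x:[18,27] y:[23,59/2] z:[22,79/2] -> hit [23,27], descend [4, 13, 14]
    N4 x:[45/2,27] y:[23,28] z:[27,79/2] -> hit [27,27] leaf, test {P0@t=27, P18(miss)}
    N13 x:[18,26] y:[55/2,59/2] z:[22,24] -> miss, prune
    N14 x:[41/2,45/2] y:[24,49/2] z:[45/2,24] -> miss, prune
  N15 x:[24,77/2] y:[14,21] z:[47/2,30] -> miss, prune

Summary -> nodes [0, 8, 6, 9, 10, 12, 4, 13, 14, 15]; box-tests=10; leaf-entries=1; first=P0

== RESULT ==
10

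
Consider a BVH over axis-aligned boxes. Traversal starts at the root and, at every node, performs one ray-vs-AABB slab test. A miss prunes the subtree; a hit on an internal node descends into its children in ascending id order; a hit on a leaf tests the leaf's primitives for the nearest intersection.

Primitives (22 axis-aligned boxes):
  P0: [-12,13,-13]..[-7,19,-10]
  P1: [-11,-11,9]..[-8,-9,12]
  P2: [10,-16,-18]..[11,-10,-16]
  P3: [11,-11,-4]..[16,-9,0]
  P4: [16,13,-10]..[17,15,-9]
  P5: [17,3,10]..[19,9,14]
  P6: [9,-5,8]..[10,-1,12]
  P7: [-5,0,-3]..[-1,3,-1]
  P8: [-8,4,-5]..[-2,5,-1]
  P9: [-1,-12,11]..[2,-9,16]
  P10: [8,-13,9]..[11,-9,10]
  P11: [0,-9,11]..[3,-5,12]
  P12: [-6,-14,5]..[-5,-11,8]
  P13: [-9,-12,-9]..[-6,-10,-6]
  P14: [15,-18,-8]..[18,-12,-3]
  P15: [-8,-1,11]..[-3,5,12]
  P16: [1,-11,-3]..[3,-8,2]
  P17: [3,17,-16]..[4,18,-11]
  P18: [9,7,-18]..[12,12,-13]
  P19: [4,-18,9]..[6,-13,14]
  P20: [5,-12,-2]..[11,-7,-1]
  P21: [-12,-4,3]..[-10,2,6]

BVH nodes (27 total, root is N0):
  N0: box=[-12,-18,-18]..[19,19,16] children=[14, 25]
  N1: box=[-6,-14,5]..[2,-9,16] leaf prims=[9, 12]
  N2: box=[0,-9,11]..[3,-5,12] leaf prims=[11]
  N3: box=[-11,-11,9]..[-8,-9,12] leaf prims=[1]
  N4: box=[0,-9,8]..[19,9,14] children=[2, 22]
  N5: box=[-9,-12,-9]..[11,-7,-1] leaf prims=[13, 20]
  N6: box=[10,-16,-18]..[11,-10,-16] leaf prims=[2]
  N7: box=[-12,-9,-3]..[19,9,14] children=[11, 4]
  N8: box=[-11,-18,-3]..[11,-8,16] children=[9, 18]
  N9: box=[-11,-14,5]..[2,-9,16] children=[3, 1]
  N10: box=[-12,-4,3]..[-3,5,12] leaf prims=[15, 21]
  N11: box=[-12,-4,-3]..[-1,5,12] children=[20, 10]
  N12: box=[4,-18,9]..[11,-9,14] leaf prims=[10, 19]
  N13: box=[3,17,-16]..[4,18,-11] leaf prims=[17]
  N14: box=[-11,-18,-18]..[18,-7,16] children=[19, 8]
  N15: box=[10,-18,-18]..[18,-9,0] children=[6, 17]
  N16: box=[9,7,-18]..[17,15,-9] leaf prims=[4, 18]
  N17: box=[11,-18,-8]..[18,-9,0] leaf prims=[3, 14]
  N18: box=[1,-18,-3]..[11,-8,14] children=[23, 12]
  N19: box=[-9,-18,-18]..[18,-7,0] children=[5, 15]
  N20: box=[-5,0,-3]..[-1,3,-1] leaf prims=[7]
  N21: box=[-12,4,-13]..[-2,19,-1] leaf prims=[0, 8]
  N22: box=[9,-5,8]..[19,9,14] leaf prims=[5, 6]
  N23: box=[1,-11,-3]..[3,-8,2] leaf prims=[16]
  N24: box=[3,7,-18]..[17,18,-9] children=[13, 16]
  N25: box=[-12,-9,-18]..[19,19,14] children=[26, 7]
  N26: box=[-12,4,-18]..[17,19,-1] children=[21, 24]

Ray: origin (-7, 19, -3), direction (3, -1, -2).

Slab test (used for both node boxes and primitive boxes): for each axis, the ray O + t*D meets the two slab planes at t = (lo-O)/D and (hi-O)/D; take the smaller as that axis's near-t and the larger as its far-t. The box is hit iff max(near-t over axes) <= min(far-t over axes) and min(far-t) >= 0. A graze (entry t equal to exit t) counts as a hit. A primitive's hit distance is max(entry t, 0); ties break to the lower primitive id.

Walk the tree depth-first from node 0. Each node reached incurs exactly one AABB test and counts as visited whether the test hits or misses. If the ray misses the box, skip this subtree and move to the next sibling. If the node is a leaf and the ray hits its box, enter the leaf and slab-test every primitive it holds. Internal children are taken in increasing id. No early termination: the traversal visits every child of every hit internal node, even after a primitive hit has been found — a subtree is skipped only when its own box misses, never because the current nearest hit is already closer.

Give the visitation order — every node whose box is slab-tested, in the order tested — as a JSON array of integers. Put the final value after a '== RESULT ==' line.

Walk:
N0 x:[-5/3,26/3] y:[0,37] z:[-19/2,15/2] -> hit [0,15/2], descend [14, 25]
  N14 x:[-4/3,25/3] y:[26,37] z:[-19/2,15/2] -> miss, prune
  N25 x:[-5/3,26/3] y:[0,28] z:[-17/2,15/2] -> hit [0,15/2], descend [7, 26]
    N7 x:[-5/3,26/3] y:[10,28] z:[-17/2,0] -> miss, prune
    N26 x:[-5/3,8] y:[0,15] z:[-1,15/2] -> hit [0,15/2], descend [21, 24]
      N21 x:[-5/3,5/3] y:[0,15] z:[-1,5] -> hit [0,5/3] leaf, test {P0(miss), P8(miss)}
      N24 x:[10/3,8] y:[1,12] z:[3,15/2] -> hit [10/3,15/2], descend [13, 16]
        N13 x:[10/3,11/3] y:[1,2] z:[4,13/2] -> miss, prune
        N16 x:[16/3,8] y:[4,12] z:[3,15/2] -> hit [16/3,15/2] leaf, test {P4(miss), P18(miss)}

Summary -> nodes [0, 14, 25, 7, 26, 21, 24, 13, 16]; box-tests=9; leaf-entries=2; first=miss

== RESULT ==
[0, 14, 25, 7, 26, 21, 24, 13, 16]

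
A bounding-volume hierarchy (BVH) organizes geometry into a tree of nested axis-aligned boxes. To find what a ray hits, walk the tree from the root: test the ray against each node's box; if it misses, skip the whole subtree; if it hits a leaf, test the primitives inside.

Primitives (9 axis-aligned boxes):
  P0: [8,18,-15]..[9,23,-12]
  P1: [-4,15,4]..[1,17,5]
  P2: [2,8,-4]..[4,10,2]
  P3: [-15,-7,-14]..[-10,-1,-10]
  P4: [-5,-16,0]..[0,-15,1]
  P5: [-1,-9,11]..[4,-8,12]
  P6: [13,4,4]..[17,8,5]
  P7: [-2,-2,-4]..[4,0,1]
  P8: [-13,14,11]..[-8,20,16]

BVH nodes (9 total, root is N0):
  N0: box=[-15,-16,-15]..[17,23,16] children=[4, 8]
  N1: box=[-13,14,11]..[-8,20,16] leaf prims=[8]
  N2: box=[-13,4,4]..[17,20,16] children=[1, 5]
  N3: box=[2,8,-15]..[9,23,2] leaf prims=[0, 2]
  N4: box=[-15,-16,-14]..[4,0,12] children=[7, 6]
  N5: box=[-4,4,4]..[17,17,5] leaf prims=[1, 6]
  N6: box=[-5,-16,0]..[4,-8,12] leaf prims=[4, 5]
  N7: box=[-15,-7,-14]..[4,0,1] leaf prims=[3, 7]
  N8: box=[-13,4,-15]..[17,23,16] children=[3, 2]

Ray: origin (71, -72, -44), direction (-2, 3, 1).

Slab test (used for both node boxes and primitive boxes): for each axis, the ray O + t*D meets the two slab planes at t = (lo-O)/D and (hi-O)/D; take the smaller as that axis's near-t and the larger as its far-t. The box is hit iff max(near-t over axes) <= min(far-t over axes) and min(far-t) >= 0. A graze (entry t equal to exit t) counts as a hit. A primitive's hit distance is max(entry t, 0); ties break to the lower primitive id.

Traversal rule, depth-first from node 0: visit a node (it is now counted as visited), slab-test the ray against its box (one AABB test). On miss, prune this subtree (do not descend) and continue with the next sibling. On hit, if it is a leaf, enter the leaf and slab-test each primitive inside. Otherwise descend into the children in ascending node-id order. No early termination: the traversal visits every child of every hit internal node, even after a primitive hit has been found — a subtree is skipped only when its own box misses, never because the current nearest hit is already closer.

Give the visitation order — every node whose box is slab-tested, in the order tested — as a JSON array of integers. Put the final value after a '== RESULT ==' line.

Traverse from the root:
N0 x:[27,43] y:[56/3,95/3] z:[29,60] -> hit [29,95/3], descend [4, 8]
  N4 x:[67/2,43] y:[56/3,24] z:[30,56] -> miss, prune
  N8 x:[27,42] y:[76/3,95/3] z:[29,60] -> hit [29,95/3], descend [2, 3]
    N2 x:[27,42] y:[76/3,92/3] z:[48,60] -> miss, prune
    N3 x:[31,69/2] y:[80/3,95/3] z:[29,46] -> hit [31,95/3] leaf, test {P0@t=31, P2(miss)}

order=[0, 4, 8, 2, 3]  |boxes|=5  |leaves|=1  hit=P0

== RESULT ==
[0, 4, 8, 2, 3]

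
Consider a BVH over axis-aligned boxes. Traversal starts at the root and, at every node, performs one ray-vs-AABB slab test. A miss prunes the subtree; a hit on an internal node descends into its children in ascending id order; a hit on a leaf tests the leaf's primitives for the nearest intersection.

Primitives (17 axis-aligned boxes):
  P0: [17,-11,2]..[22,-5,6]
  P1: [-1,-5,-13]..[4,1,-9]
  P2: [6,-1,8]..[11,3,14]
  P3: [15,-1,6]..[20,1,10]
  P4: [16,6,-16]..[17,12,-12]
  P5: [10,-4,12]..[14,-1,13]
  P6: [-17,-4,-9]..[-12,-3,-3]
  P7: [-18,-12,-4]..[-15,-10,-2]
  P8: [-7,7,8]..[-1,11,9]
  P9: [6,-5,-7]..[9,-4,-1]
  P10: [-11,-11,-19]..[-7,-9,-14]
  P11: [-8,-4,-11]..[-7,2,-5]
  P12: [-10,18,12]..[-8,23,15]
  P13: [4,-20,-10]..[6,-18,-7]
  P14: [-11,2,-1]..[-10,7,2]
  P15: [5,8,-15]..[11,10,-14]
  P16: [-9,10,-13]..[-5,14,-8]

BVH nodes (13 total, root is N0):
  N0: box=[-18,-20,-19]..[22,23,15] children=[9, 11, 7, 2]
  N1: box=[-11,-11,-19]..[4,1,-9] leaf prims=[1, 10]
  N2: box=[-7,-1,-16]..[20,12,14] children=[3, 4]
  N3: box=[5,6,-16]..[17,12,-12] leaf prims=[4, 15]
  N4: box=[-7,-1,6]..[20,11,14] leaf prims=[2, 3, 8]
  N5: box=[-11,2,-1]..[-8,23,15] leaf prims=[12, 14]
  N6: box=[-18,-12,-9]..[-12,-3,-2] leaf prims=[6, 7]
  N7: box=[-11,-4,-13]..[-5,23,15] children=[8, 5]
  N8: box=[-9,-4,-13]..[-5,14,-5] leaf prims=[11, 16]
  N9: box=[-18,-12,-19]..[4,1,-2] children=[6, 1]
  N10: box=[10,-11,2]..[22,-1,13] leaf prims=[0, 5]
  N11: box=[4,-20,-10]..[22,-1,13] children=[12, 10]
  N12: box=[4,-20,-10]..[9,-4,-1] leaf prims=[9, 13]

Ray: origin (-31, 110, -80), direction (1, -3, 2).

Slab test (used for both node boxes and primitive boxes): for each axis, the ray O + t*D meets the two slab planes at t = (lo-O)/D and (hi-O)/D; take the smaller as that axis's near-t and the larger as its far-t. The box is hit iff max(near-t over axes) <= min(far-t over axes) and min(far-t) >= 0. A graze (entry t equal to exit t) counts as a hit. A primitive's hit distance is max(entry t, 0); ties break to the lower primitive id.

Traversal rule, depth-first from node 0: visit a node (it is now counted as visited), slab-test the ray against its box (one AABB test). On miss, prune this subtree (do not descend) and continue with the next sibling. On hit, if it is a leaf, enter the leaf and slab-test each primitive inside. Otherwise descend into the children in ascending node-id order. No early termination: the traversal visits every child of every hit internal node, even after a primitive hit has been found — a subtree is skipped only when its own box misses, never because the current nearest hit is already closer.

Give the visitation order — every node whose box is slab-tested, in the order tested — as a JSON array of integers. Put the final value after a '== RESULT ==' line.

Traverse from the root:
N0 x:[13,53] y:[29,130/3] z:[61/2,95/2] -> hit [61/2,130/3], descend [2, 7, 9, 11]
  N2 x:[24,51] y:[98/3,37] z:[32,47] -> hit [98/3,37], descend [3, 4]
    N3 x:[36,48] y:[98/3,104/3] z:[32,34] -> miss, prune
    N4 x:[24,51] y:[33,37] z:[43,47] -> miss, prune
  N7 x:[20,26] y:[29,38] z:[67/2,95/2] -> miss, prune
  N9 x:[13,35] y:[109/3,122/3] z:[61/2,39] -> miss, prune
  N11 x:[35,53] y:[37,130/3] z:[35,93/2] -> hit [37,130/3], descend [10, 12]
    N10 x:[41,53] y:[37,121/3] z:[41,93/2] -> miss, prune
    N12 x:[35,40] y:[38,130/3] z:[35,79/2] -> hit [38,79/2] leaf, test {P9@t=38, P13(miss)}

9 AABB tests over nodes [0, 2, 3, 4, 7, 9, 11, 10, 12]; 1 leaf entered; closest P9.

== RESULT ==
[0, 2, 3, 4, 7, 9, 11, 10, 12]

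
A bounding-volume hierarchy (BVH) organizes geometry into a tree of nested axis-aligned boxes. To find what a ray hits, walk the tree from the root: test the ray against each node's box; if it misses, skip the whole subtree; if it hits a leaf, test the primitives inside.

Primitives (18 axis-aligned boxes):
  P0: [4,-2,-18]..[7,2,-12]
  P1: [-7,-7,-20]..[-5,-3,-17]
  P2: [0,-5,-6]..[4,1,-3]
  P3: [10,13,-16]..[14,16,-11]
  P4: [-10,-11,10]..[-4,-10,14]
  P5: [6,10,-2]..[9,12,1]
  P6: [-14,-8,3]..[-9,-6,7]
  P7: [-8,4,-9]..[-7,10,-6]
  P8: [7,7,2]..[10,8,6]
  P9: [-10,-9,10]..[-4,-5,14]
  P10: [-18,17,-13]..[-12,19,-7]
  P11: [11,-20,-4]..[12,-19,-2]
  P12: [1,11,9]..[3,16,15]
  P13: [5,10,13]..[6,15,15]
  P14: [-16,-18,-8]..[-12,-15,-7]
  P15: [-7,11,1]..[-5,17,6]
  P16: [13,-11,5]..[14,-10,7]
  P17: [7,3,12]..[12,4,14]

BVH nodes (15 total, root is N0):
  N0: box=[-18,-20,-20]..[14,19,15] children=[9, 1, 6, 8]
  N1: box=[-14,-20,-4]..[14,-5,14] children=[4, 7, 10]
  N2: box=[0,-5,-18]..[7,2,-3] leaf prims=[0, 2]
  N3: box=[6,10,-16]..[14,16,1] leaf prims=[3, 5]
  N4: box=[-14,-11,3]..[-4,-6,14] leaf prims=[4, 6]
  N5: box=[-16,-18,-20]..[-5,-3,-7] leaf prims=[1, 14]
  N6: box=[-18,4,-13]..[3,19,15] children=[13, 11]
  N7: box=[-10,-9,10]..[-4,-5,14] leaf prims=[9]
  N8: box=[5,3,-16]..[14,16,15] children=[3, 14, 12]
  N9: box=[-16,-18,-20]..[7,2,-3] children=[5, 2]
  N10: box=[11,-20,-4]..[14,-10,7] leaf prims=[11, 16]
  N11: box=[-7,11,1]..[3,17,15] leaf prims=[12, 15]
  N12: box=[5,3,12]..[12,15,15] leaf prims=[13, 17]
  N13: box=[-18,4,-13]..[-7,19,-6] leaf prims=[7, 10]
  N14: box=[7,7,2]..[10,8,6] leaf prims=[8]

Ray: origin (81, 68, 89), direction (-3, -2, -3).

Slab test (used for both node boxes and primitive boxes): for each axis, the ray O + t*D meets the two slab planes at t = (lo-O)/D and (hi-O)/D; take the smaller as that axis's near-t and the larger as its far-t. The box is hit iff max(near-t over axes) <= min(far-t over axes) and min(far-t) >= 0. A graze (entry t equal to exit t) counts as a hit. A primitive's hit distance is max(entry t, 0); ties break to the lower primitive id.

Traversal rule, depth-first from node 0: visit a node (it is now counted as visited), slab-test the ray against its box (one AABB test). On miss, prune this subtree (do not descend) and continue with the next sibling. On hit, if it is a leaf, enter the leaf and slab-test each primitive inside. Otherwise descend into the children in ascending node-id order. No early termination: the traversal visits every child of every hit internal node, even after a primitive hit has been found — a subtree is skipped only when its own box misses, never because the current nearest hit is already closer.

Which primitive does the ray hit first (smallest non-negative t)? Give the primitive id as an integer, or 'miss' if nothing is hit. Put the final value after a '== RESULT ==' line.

Trace the traversal:
N0 x:[67/3,33] y:[49/2,44] z:[74/3,109/3] -> hit [74/3,33], descend [1, 6, 8, 9]
  N1 x:[67/3,95/3] y:[73/2,44] z:[25,31] -> miss, prune
  N6 x:[26,33] y:[49/2,32] z:[74/3,34] -> hit [26,32], descend [11, 13]
    N11 x:[26,88/3] y:[51/2,57/2] z:[74/3,88/3] -> hit [26,57/2] leaf, test {P12@t=26, P15(miss)}
    N13 x:[88/3,33] y:[49/2,32] z:[95/3,34] -> hit [95/3,32] leaf, test {P7(miss), P10(miss)}
  N8 x:[67/3,76/3] y:[26,65/2] z:[74/3,35] -> miss, prune
  N9 x:[74/3,97/3] y:[33,43] z:[92/3,109/3] -> miss, prune

Summary -> nodes [0, 1, 6, 11, 13, 8, 9]; box-tests=7; leaf-entries=2; first=P12

== RESULT ==
12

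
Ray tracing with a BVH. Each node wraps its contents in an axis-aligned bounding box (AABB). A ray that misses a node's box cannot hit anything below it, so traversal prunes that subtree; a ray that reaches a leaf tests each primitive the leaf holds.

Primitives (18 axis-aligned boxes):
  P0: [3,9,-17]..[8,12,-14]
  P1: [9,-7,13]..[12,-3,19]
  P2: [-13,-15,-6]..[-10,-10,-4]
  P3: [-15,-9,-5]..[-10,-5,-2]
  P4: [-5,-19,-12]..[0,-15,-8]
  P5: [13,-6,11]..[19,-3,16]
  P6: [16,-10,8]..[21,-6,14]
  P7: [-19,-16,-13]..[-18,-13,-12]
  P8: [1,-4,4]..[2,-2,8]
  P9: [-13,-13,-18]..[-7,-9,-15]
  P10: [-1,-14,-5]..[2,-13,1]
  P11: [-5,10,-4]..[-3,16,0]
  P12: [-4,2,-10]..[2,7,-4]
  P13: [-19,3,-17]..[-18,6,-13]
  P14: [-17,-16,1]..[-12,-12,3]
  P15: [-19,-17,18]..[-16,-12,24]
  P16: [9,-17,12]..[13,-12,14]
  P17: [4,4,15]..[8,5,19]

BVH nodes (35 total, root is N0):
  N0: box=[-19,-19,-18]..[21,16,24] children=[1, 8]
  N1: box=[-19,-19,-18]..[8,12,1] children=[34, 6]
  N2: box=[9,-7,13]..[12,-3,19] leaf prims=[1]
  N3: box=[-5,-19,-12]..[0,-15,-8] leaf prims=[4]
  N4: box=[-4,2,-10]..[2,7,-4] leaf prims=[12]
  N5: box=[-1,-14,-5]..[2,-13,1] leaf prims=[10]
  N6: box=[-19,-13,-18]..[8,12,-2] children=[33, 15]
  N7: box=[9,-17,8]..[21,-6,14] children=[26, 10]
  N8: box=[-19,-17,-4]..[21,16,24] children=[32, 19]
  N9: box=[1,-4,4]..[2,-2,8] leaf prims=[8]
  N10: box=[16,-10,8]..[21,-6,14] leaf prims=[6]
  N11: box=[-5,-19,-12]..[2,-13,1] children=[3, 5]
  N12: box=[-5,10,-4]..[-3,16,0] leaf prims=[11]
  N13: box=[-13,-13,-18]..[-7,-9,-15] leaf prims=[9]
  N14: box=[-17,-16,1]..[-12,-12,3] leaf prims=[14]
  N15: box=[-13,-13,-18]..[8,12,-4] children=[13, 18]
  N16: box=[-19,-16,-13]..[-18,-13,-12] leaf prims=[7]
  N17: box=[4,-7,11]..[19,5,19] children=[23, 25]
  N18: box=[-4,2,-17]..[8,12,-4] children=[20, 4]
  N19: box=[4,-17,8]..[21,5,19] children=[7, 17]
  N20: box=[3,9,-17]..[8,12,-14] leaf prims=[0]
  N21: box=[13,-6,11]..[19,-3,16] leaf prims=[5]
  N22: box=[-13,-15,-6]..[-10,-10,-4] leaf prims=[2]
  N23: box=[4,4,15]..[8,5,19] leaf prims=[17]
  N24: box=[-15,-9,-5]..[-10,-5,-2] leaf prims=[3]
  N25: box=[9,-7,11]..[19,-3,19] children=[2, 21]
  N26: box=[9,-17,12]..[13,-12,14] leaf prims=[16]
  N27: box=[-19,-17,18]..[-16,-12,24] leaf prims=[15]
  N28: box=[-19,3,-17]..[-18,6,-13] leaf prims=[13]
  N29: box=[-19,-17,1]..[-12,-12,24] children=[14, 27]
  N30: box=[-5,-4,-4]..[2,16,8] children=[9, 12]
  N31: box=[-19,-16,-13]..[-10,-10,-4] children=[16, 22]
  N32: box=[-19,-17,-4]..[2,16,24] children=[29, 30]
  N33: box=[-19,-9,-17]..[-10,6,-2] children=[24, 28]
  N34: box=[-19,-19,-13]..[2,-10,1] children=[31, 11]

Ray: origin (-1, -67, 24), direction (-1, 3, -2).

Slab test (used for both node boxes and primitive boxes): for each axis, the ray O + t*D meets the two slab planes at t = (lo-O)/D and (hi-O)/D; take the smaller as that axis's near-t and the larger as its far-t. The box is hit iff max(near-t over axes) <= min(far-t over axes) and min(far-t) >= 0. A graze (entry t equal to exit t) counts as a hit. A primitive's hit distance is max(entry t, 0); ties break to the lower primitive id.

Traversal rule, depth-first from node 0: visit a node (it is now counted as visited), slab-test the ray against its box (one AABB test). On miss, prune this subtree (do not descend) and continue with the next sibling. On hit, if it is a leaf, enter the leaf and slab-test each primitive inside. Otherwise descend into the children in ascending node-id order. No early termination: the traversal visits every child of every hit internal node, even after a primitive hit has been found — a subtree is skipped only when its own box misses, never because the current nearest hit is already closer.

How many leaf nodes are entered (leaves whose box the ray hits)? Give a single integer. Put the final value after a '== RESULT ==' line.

Traverse from the root:
N0 x:[-22,18] y:[16,83/3] z:[0,21] -> hit [16,18], descend [1, 8]
  N1 x:[-9,18] y:[16,79/3] z:[23/2,21] -> hit [16,18], descend [6, 34]
    N6 x:[-9,18] y:[18,79/3] z:[13,21] -> hit [18,18], descend [15, 33]
      N15 x:[-9,12] y:[18,79/3] z:[14,21] -> miss, prune
      N33 x:[9,18] y:[58/3,73/3] z:[13,41/2] -> miss, prune
    N34 x:[-3,18] y:[16,19] z:[23/2,37/2] -> hit [16,18], descend [11, 31]
      N11 x:[-3,4] y:[16,18] z:[23/2,18] -> miss, prune
      N31 x:[9,18] y:[17,19] z:[14,37/2] -> hit [17,18], descend [16, 22]
        N16 x:[17,18] y:[17,18] z:[18,37/2] -> hit [18,18] leaf, test {P7@t=18}
        N22 x:[9,12] y:[52/3,19] z:[14,15] -> miss, prune
  N8 x:[-22,18] y:[50/3,83/3] z:[0,14] -> miss, prune

Visited [0, 1, 6, 15, 33, 34, 11, 31, 16, 22, 8]. Tests: 11 box, 1 leaf. Nearest: P7.

== RESULT ==
1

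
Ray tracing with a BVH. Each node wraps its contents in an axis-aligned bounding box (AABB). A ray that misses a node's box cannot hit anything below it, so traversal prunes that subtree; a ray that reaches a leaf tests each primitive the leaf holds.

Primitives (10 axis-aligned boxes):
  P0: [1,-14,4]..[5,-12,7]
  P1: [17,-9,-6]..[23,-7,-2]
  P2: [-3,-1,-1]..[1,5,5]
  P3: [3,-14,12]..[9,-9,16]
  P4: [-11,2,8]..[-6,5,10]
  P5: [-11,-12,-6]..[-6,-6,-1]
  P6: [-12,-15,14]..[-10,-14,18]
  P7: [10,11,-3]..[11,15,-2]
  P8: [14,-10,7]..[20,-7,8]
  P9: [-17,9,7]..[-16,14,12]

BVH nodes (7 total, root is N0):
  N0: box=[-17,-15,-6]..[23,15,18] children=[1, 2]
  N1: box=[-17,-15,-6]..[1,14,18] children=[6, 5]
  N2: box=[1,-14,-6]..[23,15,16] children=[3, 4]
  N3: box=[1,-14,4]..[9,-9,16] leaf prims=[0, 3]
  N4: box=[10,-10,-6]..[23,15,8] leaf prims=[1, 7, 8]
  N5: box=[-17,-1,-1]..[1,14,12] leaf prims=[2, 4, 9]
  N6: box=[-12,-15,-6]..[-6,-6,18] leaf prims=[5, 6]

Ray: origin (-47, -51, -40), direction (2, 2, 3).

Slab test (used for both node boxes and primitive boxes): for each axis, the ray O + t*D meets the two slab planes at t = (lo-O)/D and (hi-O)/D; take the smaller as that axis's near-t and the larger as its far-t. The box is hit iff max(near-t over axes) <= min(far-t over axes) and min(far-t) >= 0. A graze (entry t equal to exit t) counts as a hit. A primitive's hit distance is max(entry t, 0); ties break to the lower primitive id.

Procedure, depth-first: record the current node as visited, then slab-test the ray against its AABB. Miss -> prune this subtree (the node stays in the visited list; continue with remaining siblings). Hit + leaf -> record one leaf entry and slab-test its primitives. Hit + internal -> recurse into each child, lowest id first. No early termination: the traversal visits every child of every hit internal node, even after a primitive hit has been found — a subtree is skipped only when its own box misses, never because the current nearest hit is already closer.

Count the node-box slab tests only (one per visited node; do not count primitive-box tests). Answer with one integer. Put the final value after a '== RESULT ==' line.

Traverse from the root:
N0 x:[15,35] y:[18,33] z:[34/3,58/3] -> hit [18,58/3], descend [1, 2]
  N1 x:[15,24] y:[18,65/2] z:[34/3,58/3] -> hit [18,58/3], descend [5, 6]
    N5 x:[15,24] y:[25,65/2] z:[13,52/3] -> miss, prune
    N6 x:[35/2,41/2] y:[18,45/2] z:[34/3,58/3] -> hit [18,58/3] leaf, test {P5(miss), P6@t=18}
  N2 x:[24,35] y:[37/2,33] z:[34/3,56/3] -> miss, prune

Summary -> nodes [0, 1, 5, 6, 2]; box-tests=5; leaf-entries=1; first=P6

== RESULT ==
5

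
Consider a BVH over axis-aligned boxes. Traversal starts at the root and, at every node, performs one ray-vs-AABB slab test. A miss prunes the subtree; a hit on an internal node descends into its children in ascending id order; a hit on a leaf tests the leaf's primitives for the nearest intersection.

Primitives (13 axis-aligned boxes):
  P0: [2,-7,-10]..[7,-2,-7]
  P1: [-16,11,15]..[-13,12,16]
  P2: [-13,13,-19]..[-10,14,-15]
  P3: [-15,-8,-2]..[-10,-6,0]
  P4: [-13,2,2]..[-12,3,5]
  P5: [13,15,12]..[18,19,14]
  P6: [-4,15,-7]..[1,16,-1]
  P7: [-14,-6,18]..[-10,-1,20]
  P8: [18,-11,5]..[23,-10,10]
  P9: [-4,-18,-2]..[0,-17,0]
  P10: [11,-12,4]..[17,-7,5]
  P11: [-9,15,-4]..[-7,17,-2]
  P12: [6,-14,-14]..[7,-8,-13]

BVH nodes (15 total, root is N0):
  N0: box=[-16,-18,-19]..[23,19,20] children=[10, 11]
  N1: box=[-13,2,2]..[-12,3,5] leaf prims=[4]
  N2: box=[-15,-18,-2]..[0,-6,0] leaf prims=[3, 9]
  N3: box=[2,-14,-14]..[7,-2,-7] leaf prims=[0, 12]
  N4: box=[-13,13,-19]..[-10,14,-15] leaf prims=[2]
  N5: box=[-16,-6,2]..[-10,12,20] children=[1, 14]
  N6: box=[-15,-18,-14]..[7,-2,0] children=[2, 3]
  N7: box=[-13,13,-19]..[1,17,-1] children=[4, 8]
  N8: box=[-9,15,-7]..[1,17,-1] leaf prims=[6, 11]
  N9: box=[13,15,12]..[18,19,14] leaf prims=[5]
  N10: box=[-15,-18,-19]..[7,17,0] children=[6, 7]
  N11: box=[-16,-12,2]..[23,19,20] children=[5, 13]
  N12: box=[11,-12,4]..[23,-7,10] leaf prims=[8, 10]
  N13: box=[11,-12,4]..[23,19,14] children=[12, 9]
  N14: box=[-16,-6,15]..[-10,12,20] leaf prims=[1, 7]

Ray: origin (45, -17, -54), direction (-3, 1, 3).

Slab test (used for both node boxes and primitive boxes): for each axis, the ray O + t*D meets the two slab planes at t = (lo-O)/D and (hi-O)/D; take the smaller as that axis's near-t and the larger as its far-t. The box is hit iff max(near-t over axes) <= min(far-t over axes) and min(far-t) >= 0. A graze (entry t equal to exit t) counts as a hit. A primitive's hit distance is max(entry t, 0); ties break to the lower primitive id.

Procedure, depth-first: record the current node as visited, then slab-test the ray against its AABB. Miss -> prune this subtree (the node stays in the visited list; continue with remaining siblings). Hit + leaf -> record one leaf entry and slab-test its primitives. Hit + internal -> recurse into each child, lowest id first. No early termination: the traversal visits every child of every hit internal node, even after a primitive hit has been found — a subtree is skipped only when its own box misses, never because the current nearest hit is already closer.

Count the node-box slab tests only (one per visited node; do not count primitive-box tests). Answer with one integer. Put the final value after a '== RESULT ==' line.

Trace the traversal:
N0 x:[22/3,61/3] y:[-1,36] z:[35/3,74/3] -> hit [35/3,61/3], descend [10, 11]
  N10 x:[38/3,20] y:[-1,34] z:[35/3,18] -> hit [38/3,18], descend [6, 7]
    N6 x:[38/3,20] y:[-1,15] z:[40/3,18] -> hit [40/3,15], descend [2, 3]
      N2 x:[15,20] y:[-1,11] z:[52/3,18] -> miss, prune
      N3 x:[38/3,43/3] y:[3,15] z:[40/3,47/3] -> hit [40/3,43/3] leaf, test {P0(miss), P12(miss)}
    N7 x:[44/3,58/3] y:[30,34] z:[35/3,53/3] -> miss, prune
  N11 x:[22/3,61/3] y:[5,36] z:[56/3,74/3] -> hit [56/3,61/3], descend [5, 13]
    N5 x:[55/3,61/3] y:[11,29] z:[56/3,74/3] -> hit [56/3,61/3], descend [1, 14]
      N1 x:[19,58/3] y:[19,20] z:[56/3,59/3] -> hit [19,58/3] leaf, test {P4@t=19}
      N14 x:[55/3,61/3] y:[11,29] z:[23,74/3] -> miss, prune
    N13 x:[22/3,34/3] y:[5,36] z:[58/3,68/3] -> miss, prune

Visited [0, 10, 6, 2, 3, 7, 11, 5, 1, 14, 13]. Tests: 11 box, 2 leaf. Nearest: P4.

== RESULT ==
11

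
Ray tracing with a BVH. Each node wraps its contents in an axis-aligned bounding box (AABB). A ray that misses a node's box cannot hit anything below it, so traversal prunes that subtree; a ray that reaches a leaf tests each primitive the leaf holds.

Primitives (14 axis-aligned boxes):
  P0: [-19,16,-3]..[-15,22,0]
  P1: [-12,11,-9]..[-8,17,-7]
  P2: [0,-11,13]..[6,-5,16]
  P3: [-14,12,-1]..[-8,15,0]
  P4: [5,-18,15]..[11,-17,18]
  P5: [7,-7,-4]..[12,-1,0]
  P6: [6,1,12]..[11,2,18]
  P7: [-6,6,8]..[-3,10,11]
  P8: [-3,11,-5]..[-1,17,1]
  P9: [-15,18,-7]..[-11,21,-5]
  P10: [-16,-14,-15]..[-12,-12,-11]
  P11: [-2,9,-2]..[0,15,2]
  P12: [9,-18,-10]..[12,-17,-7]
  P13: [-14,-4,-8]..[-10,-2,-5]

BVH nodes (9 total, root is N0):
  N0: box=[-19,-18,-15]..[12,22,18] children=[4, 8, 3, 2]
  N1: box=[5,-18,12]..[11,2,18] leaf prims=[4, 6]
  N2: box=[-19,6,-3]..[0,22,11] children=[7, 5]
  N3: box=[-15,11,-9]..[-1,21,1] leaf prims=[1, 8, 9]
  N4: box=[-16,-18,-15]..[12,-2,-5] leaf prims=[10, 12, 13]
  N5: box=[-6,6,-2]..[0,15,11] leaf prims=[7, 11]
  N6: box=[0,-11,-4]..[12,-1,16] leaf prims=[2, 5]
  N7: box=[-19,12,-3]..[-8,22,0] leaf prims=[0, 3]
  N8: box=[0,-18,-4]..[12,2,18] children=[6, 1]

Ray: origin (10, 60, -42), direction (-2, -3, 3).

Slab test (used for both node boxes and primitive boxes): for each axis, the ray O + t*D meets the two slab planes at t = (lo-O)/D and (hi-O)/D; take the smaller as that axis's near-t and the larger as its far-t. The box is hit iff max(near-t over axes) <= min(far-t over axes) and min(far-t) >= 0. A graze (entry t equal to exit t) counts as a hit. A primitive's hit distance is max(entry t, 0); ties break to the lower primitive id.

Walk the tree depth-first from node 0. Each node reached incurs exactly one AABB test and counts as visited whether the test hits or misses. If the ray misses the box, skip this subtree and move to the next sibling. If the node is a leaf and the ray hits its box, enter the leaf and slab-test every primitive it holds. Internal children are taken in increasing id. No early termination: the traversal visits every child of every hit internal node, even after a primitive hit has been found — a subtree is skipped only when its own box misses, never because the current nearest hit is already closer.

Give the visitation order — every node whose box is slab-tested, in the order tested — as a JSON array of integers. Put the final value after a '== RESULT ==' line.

Traverse from the root:
N0 x:[-1,29/2] y:[38/3,26] z:[9,20] -> hit [38/3,29/2], descend [2, 3, 4, 8]
  N2 x:[5,29/2] y:[38/3,18] z:[13,53/3] -> hit [13,29/2], descend [5, 7]
    N5 x:[5,8] y:[15,18] z:[40/3,53/3] -> miss, prune
    N7 x:[9,29/2] y:[38/3,16] z:[13,14] -> hit [13,14] leaf, test {P0@t=13, P3(miss)}
  N3 x:[11/2,25/2] y:[13,49/3] z:[11,43/3] -> miss, prune
  N4 x:[-1,13] y:[62/3,26] z:[9,37/3] -> miss, prune
  N8 x:[-1,5] y:[58/3,26] z:[38/3,20] -> miss, prune

Visited [0, 2, 5, 7, 3, 4, 8]. Tests: 7 box, 1 leaf. Nearest: P0.

== RESULT ==
[0, 2, 5, 7, 3, 4, 8]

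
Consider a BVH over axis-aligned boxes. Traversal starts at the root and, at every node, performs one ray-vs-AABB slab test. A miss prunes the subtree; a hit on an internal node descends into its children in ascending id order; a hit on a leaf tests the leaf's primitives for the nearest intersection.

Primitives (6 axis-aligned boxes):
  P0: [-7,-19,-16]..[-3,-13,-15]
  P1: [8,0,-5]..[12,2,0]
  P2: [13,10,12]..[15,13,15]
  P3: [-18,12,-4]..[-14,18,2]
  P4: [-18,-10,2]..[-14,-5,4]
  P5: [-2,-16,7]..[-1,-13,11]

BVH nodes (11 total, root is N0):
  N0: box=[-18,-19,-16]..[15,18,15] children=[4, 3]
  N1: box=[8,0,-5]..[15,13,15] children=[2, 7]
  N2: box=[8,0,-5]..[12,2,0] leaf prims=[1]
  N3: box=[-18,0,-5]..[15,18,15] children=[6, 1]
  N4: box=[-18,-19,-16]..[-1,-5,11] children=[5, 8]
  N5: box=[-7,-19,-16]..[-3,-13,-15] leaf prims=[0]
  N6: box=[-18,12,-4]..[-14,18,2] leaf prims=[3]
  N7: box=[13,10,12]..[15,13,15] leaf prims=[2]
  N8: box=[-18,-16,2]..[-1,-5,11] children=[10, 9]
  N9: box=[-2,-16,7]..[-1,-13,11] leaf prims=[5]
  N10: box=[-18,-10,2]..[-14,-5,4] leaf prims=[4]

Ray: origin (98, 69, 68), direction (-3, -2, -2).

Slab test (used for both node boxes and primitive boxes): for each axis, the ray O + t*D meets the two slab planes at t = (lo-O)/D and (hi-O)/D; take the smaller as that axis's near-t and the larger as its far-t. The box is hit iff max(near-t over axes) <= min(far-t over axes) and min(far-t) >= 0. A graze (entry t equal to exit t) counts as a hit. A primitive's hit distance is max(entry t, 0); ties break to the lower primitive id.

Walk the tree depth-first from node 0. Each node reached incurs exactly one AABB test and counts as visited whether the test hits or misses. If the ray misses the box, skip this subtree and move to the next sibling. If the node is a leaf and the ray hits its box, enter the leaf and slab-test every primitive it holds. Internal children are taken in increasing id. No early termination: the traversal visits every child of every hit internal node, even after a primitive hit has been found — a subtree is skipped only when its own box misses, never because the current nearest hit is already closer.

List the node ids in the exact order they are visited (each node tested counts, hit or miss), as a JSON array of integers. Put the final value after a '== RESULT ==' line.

Traverse from the root:
N0 x:[83/3,116/3] y:[51/2,44] z:[53/2,42] -> hit [83/3,116/3], descend [3, 4]
  N3 x:[83/3,116/3] y:[51/2,69/2] z:[53/2,73/2] -> hit [83/3,69/2], descend [1, 6]
    N1 x:[83/3,30] y:[28,69/2] z:[53/2,73/2] -> hit [28,30], descend [2, 7]
      N2 x:[86/3,30] y:[67/2,69/2] z:[34,73/2] -> miss, prune
      N7 x:[83/3,85/3] y:[28,59/2] z:[53/2,28] -> hit [28,28] leaf, test {P2@t=28}
    N6 x:[112/3,116/3] y:[51/2,57/2] z:[33,36] -> miss, prune
  N4 x:[33,116/3] y:[37,44] z:[57/2,42] -> hit [37,116/3], descend [5, 8]
    N5 x:[101/3,35] y:[41,44] z:[83/2,42] -> miss, prune
    N8 x:[33,116/3] y:[37,85/2] z:[57/2,33] -> miss, prune

Summary -> nodes [0, 3, 1, 2, 7, 6, 4, 5, 8]; box-tests=9; leaf-entries=1; first=P2

== RESULT ==
[0, 3, 1, 2, 7, 6, 4, 5, 8]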